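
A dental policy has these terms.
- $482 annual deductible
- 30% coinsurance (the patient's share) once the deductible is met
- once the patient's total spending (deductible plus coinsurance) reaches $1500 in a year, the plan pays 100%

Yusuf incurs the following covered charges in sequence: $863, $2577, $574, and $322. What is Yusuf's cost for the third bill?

Bill 1, $863: deductible takes $482, $381 remains; 30% of $381 = $114.30. Cost to patient: $596.30. OOP to date $596.30.
Bill 2, $2577: deductible already satisfied, so patient's share is 30% × $2577 = $773.10. Patient owes $773.10 (running OOP $1369.40).
Bill 3, $574: deductible met; 30% of $574 = $172.20. Adding that to $1369.40 gives $1541.60, past the $1500 cap; patient pays only $1500 − $1369.40 = $130.60.

$130.60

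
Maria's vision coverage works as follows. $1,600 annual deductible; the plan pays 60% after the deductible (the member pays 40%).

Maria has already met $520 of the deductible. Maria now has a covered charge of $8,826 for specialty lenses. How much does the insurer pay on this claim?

$520 of the $1,600 deductible is already met, leaving $1,080.
That leaves $8,826 − $1,080 = $7,746 for coinsurance.
40% of $7,746 = $3,098.40 falls to the member.
Member responsibility: $1,080 + $3,098.40 = $4,178.40.
The insurer covers the remainder: $8,826 − $4,178.40 = $4,647.60.

$4,647.60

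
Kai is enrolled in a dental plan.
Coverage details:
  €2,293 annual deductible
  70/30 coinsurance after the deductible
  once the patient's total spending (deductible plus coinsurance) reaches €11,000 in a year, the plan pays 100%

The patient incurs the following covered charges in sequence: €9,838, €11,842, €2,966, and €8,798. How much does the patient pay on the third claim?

€889.80

Bill 1, €9,838: deductible takes €2,293, €7,545 remains; coinsurance €7,545 × 30% = €2,263.50. Patient owes €4,556.50 (running OOP €4,556.50).
Bill 2, €11,842: deductible met; 30% of €11,842 = €3,552.60. Patient pays €3,552.60; OOP now €8,109.10.
Bill 3, €2,966: deductible already satisfied, so patient's share is 30% × €2,966 = €889.80. Cost to patient: €889.80. OOP to date €8,998.90.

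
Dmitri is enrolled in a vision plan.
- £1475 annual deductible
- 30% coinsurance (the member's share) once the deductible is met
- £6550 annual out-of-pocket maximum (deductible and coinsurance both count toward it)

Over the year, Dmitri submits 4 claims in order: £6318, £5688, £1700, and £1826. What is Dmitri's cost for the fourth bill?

#1 (£6318): deductible takes £1475, £4843 remains; coinsurance £4843 × 30% = £1452.90. Member pays £2927.90; OOP now £2927.90.
#2 (£5688): 30% coinsurance on £5688 = £1706.40. Member pays £1706.40; OOP now £4634.30.
#3 (£1700): deductible already satisfied, so member's share is 30% × £1700 = £510. Member pays £510; OOP now £5144.30.
#4 (£1826): deductible already satisfied, so member's share is 30% × £1826 = £547.80. Member owes £547.80 (running OOP £5692.10).

£547.80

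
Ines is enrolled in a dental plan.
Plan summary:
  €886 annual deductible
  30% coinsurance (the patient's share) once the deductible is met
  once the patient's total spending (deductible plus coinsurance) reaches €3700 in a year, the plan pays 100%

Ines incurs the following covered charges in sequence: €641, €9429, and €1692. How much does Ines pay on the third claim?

Claim 1 (€641): all of it applies to the deductible. Cost to patient: €641. OOP to date €641.
Claim 2 (€9429): deductible takes €245, €9184 remains; 30% of €9184 = €2755.20. Patient owes €3000.20 (running OOP €3641.20).
Claim 3 (€1692): deductible met; 30% of €1692 = €507.60. OOP would hit €4148.80 > €3700, so the cap limits the patient to €3700 − €3641.20 = €58.80.

€58.80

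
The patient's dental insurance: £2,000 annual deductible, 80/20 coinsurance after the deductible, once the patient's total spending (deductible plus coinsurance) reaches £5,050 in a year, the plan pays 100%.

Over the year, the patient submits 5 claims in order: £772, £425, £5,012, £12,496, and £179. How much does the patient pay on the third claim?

#1 (£772): all of it applies to the deductible. Patient pays £772; OOP now £772.
#2 (£425): fully absorbed by the deductible. Patient owes £425 (running OOP £1,197).
#3 (£5,012): deductible takes £803, £4,209 remains; coinsurance £4,209 × 20% = £841.80. Patient owes £1,644.80 (running OOP £2,841.80).

£1,644.80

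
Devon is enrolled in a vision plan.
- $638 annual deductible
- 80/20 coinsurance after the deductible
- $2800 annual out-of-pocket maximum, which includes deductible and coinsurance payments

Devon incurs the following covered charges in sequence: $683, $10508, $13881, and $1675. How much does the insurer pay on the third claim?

Bill 1, $683: $638 to deductible, leaving $45; 20% of $45 = $9. Cost to member: $647. OOP to date $647. Plan pays $683 − $647 = $36.
Bill 2, $10508: deductible already satisfied, so member's share is 20% × $10508 = $2101.60. Member owes $2101.60 (running OOP $2748.60). Insurer: $10508 − $2101.60 = $8406.40.
Bill 3, $13881: 20% coinsurance on $13881 = $2776.20. That would push OOP to $5524.80, over the $2800 cap, so member pays $2800 − $2748.60 = $51.40. Insurer: $13881 − $51.40 = $13829.60.

$13829.60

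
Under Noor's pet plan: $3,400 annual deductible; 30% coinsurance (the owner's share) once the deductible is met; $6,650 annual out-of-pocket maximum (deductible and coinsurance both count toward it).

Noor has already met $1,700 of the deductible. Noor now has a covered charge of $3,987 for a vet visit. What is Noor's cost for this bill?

$2,386.10

Deductible still to meet: $3,400 − $1,700 = $1,700.
That leaves $3,987 − $1,700 = $2,287 for coinsurance.
Coinsurance: $2,287 × 30% = $686.10.
That puts the owner's cost at $1,700 + $686.10 = $2,386.10 before any cap.
Year-to-date out-of-pocket becomes $1,700 + $2,386.10 = $4,086.10, still under the $6,650 maximum, so no cap applies.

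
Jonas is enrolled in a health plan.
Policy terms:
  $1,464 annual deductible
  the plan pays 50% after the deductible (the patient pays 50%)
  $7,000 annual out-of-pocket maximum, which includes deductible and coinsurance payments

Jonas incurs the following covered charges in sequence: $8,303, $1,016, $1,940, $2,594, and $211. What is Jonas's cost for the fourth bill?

Bill 1, $8,303: $1,464 to deductible, leaving $6,839; patient's 50% is $3,419.50. Cost to patient: $4,883.50. OOP to date $4,883.50.
Bill 2, $1,016: 50% coinsurance on $1,016 = $508. Patient owes $508 (running OOP $5,391.50).
Bill 3, $1,940: 50% coinsurance on $1,940 = $970. Patient owes $970 (running OOP $6,361.50).
Bill 4, $2,594: deductible met; 50% of $2,594 = $1,297. That would push OOP to $7,658.50, over the $7,000 cap, so patient pays $7,000 − $6,361.50 = $638.50.

$638.50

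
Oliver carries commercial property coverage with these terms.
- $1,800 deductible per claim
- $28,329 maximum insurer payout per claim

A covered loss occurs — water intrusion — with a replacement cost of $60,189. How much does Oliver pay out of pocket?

After the deductible, $60,189 − $1,800 = $58,389 remains.
The $28,329 per-incident cap binds; insurer pays $28,329.
The business bears the rest of the original loss: $60,189 − $28,329 = $31,860.

$31,860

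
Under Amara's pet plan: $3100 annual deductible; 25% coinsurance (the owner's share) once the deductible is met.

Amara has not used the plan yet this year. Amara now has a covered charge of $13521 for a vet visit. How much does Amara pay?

Deductible not yet touched, so the first $3100 of the bill goes to the deductible.
After the $3100 deductible portion, $13521 − $3100 = $10421 is subject to coinsurance.
25% of $10421 = $2605.25 falls to the owner.
Owner responsibility: $3100 + $2605.25 = $5705.25.

$5705.25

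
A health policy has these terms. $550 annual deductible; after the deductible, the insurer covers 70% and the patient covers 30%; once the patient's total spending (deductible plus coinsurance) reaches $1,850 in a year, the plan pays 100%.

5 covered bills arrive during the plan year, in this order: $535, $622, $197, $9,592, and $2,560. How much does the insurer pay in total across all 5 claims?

Bill 1, $535: entire amount goes to the deductible. Patient owes $535 (running OOP $535). Insurer: $535 − $535 = $0.
Bill 2, $622: deductible takes $15, $607 remains; 30% of $607 = $182.10. Cost to patient: $197.10. OOP to date $732.10. Plan pays $622 − $197.10 = $424.90.
Bill 3, $197: 30% coinsurance on $197 = $59.10. Cost to patient: $59.10. OOP to date $791.20. Plan pays $197 − $59.10 = $137.90.
Bill 4, $9,592: 30% coinsurance on $9,592 = $2,877.60. Adding that to $791.20 gives $3,668.80, past the $1,850 cap; patient pays only $1,850 − $791.20 = $1,058.80. Plan pays $9,592 − $1,058.80 = $8,533.20.
Bill 5, $2,560: deductible met; 30% of $2,560 = $768. Adding that to $1,850 gives $2,618, past the $1,850 cap; patient pays only $1,850 − $1,850 = $0. Insurer: $2,560 − $0 = $2,560.
Insurer total = bills − patient's total = $13,506 − $1,850 = $11,656.

$11,656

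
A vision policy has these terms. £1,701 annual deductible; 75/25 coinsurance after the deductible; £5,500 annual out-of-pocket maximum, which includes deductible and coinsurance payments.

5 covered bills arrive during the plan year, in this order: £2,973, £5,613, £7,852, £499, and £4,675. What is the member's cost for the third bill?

Claim 1 — £2,973: £1,701 finishes the deductible; £1,272 goes to coinsurance; coinsurance £1,272 × 25% = £318. Member pays £2,019; OOP now £2,019.
Claim 2 — £5,613: 25% coinsurance on £5,613 = £1,403.25. Cost to member: £1,403.25. OOP to date £3,422.25.
Claim 3 — £7,852: 25% coinsurance on £7,852 = £1,963. Cost to member: £1,963. OOP to date £5,385.25.

£1,963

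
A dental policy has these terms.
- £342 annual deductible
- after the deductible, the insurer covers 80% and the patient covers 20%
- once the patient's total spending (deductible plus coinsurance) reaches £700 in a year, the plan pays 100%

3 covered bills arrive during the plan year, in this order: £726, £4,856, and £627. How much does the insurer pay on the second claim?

£4,574.80

#1 (£726): £342 to deductible, leaving £384; coinsurance £384 × 20% = £76.80. Patient pays £418.80; OOP now £418.80. Plan pays £726 − £418.80 = £307.20.
#2 (£4,856): deductible met; 20% of £4,856 = £971.20. That would push OOP to £1,390, over the £700 cap, so patient pays £700 − £418.80 = £281.20. Insurer: £4,856 − £281.20 = £4,574.80.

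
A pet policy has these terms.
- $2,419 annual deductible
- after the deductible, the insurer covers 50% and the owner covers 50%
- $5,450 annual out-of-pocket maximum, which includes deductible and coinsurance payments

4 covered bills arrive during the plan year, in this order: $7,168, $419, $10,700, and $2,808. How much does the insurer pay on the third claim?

#1 ($7,168): deductible takes $2,419, $4,749 remains; coinsurance $4,749 × 50% = $2,374.50. Owner owes $4,793.50 (running OOP $4,793.50). Plan pays $7,168 − $4,793.50 = $2,374.50.
#2 ($419): deductible met; 50% of $419 = $209.50. Owner owes $209.50 (running OOP $5,003). Insurer: $419 − $209.50 = $209.50.
#3 ($10,700): deductible already satisfied, so owner's share is 50% × $10,700 = $5,350. Adding that to $5,003 gives $10,353, past the $5,450 cap; owner pays only $5,450 − $5,003 = $447. Insurer: $10,700 − $447 = $10,253.

$10,253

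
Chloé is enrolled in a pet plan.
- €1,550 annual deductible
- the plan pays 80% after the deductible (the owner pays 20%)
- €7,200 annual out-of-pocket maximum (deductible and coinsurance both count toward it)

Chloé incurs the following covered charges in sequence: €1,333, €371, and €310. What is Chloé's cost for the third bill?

€62

#1 (€1,333): fully absorbed by the deductible. Owner pays €1,333; OOP now €1,333.
#2 (€371): deductible takes €217, €154 remains; coinsurance €154 × 20% = €30.80. Cost to owner: €247.80. OOP to date €1,580.80.
#3 (€310): deductible already satisfied, so owner's share is 20% × €310 = €62. Owner owes €62 (running OOP €1,642.80).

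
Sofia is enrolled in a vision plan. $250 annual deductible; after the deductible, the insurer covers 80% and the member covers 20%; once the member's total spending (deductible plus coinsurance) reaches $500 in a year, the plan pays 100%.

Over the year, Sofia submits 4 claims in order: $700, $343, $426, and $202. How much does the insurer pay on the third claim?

$340.80

Claim 1 — $700: $250 finishes the deductible; $450 goes to coinsurance; coinsurance $450 × 20% = $90. Member owes $340 (running OOP $340). Insurer: $700 − $340 = $360.
Claim 2 — $343: 20% coinsurance on $343 = $68.60. Cost to member: $68.60. OOP to date $408.60. Plan pays $343 − $68.60 = $274.40.
Claim 3 — $426: deductible already satisfied, so member's share is 20% × $426 = $85.20. Member owes $85.20 (running OOP $493.80). Insurer: $426 − $85.20 = $340.80.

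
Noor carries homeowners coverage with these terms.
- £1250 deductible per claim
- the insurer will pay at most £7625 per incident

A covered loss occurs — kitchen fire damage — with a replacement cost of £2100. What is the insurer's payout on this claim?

Less the £1250 deductible: £2100 − £1250 = £850.
£850 is within the £7625 limit, so the insurer pays £850.

£850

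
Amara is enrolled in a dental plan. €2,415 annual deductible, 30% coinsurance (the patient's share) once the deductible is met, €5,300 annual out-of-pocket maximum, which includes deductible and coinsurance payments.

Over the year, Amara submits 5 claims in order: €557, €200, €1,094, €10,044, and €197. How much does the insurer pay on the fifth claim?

€156

Claim 1 (€557): entire amount goes to the deductible. Cost to patient: €557. OOP to date €557. Insurer: €557 − €557 = €0.
Claim 2 (€200): fully absorbed by the deductible. Patient owes €200 (running OOP €757). Insurer: €200 − €200 = €0.
Claim 3 (€1,094): fully absorbed by the deductible. Cost to patient: €1,094. OOP to date €1,851. Plan pays €1,094 − €1,094 = €0.
Claim 4 (€10,044): deductible takes €564, €9,480 remains; coinsurance €9,480 × 30% = €2,844. Patient owes €3,408 (running OOP €5,259). Insurer: €10,044 − €3,408 = €6,636.
Claim 5 (€197): 30% coinsurance on €197 = €59.10. OOP would hit €5,318.10 > €5,300, so the cap limits the patient to €5,300 − €5,259 = €41. Insurer: €197 − €41 = €156.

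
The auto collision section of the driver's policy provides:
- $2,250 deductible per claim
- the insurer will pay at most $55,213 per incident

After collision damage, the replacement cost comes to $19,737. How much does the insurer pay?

$17,487

After the deductible, $19,737 − $2,250 = $17,487 remains.
That's under the $55,213 cap, so the insurer reimburses the full $17,487.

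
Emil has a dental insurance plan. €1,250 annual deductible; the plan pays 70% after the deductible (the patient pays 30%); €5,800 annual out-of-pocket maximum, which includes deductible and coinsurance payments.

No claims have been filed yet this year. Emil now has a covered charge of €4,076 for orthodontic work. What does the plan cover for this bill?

€1,978.20

Nothing has been paid toward the €1,250 deductible, so the first €1,250 of this charge is applied there.
After the €1,250 deductible portion, €4,076 − €1,250 = €2,826 is subject to coinsurance.
Coinsurance: €2,826 × 30% = €847.80.
That puts the patient's cost at €1,250 + €847.80 = €2,097.80 before any cap.
Year-to-date out-of-pocket becomes €0 + €2,097.80 = €2,097.80, still under the €5,800 maximum, so no cap applies.
The insurer covers the remainder: €4,076 − €2,097.80 = €1,978.20.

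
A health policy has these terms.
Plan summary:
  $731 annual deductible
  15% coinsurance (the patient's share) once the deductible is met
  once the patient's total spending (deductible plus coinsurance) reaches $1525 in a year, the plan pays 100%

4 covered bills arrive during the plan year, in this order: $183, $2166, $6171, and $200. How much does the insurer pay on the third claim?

$5619.70

Bill 1, $183: all of it applies to the deductible. Cost to patient: $183. OOP to date $183. Plan pays $183 − $183 = $0.
Bill 2, $2166: $548 finishes the deductible; $1618 goes to coinsurance; coinsurance $1618 × 15% = $242.70. Cost to patient: $790.70. OOP to date $973.70. Plan pays $2166 − $790.70 = $1375.30.
Bill 3, $6171: 15% coinsurance on $6171 = $925.65. Adding that to $973.70 gives $1899.35, past the $1525 cap; patient pays only $1525 − $973.70 = $551.30. Insurer: $6171 − $551.30 = $5619.70.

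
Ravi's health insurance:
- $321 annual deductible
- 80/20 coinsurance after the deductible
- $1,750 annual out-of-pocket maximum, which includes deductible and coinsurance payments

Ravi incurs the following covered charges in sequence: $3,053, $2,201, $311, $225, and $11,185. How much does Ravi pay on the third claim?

Claim 1 — $3,053: $321 to deductible, leaving $2,732; coinsurance $2,732 × 20% = $546.40. Cost to patient: $867.40. OOP to date $867.40.
Claim 2 — $2,201: deductible met; 20% of $2,201 = $440.20. Cost to patient: $440.20. OOP to date $1,307.60.
Claim 3 — $311: deductible met; 20% of $311 = $62.20. Patient pays $62.20; OOP now $1,369.80.

$62.20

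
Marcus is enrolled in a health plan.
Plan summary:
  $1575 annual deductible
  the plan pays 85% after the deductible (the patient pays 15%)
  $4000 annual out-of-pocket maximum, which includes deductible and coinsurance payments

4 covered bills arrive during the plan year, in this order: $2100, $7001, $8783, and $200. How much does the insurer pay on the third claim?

Claim 1 — $2100: deductible takes $1575, $525 remains; coinsurance $525 × 15% = $78.75. Patient owes $1653.75 (running OOP $1653.75). Insurer: $2100 − $1653.75 = $446.25.
Claim 2 — $7001: deductible already satisfied, so patient's share is 15% × $7001 = $1050.15. Patient owes $1050.15 (running OOP $2703.90). Plan pays $7001 − $1050.15 = $5950.85.
Claim 3 — $8783: 15% coinsurance on $8783 = $1317.45. Adding that to $2703.90 gives $4021.35, past the $4000 cap; patient pays only $4000 − $2703.90 = $1296.10. Insurer: $8783 − $1296.10 = $7486.90.

$7486.90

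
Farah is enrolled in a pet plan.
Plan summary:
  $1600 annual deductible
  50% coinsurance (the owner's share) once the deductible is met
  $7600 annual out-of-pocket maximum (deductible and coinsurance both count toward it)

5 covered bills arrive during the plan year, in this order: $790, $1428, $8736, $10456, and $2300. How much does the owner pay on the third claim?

$4368

Claim 1 ($790): entire amount goes to the deductible. Owner owes $790 (running OOP $790).
Claim 2 ($1428): $810 finishes the deductible; $618 goes to coinsurance; 50% of $618 = $309. Owner pays $1119; OOP now $1909.
Claim 3 ($8736): deductible met; 50% of $8736 = $4368. Cost to owner: $4368. OOP to date $6277.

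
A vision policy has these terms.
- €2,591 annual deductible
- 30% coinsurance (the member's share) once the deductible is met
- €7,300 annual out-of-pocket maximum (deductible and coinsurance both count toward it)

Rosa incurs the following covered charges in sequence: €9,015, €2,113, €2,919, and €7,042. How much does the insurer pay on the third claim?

Claim 1 (€9,015): €2,591 finishes the deductible; €6,424 goes to coinsurance; 30% of €6,424 = €1,927.20. Cost to member: €4,518.20. OOP to date €4,518.20. Plan pays €9,015 − €4,518.20 = €4,496.80.
Claim 2 (€2,113): deductible met; 30% of €2,113 = €633.90. Member owes €633.90 (running OOP €5,152.10). Insurer: €2,113 − €633.90 = €1,479.10.
Claim 3 (€2,919): 30% coinsurance on €2,919 = €875.70. Member pays €875.70; OOP now €6,027.80. Insurer: €2,919 − €875.70 = €2,043.30.

€2,043.30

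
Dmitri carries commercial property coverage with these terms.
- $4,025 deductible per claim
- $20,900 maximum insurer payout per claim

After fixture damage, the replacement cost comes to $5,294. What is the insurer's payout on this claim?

After the deductible, $5,294 − $4,025 = $1,269 remains.
That's under the $20,900 cap, so the insurer reimburses the full $1,269.

$1,269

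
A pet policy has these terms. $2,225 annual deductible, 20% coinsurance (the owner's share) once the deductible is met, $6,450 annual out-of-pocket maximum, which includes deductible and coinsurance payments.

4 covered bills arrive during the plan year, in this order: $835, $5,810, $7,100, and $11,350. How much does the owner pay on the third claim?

$1,420

Claim 1 — $835: entire amount goes to the deductible. Owner owes $835 (running OOP $835).
Claim 2 — $5,810: deductible takes $1,390, $4,420 remains; 20% of $4,420 = $884. Cost to owner: $2,274. OOP to date $3,109.
Claim 3 — $7,100: 20% coinsurance on $7,100 = $1,420. Owner owes $1,420 (running OOP $4,529).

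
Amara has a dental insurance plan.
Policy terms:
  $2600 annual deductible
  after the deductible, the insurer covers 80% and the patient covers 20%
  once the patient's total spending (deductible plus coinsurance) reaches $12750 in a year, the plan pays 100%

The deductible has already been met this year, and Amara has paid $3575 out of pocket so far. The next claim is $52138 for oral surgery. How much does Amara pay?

The deductible is already satisfied, so the full bill goes to coinsurance.
20% of $52138 = $10427.60 falls to the patient.
Year-to-date out-of-pocket would reach $3575 + $10427.60 = $14002.60, above the $12750 maximum, so the patient pays only $12750 − $3575 = $9175.

$9175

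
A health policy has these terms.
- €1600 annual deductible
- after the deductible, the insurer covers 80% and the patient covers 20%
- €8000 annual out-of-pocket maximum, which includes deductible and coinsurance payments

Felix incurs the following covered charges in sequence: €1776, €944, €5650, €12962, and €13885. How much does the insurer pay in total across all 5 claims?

€27217

Claim 1 — €1776: €1600 to deductible, leaving €176; coinsurance €176 × 20% = €35.20. Cost to patient: €1635.20. OOP to date €1635.20. Insurer: €1776 − €1635.20 = €140.80.
Claim 2 — €944: 20% coinsurance on €944 = €188.80. Cost to patient: €188.80. OOP to date €1824. Plan pays €944 − €188.80 = €755.20.
Claim 3 — €5650: 20% coinsurance on €5650 = €1130. Patient pays €1130; OOP now €2954. Insurer: €5650 − €1130 = €4520.
Claim 4 — €12962: deductible met; 20% of €12962 = €2592.40. Cost to patient: €2592.40. OOP to date €5546.40. Insurer: €12962 − €2592.40 = €10369.60.
Claim 5 — €13885: deductible met; 20% of €13885 = €2777. That would push OOP to €8323.40, over the €8000 cap, so patient pays €8000 − €5546.40 = €2453.60. Plan pays €13885 − €2453.60 = €11431.40.
Insurer total = bills − patient's total = €35217 − €8000 = €27217.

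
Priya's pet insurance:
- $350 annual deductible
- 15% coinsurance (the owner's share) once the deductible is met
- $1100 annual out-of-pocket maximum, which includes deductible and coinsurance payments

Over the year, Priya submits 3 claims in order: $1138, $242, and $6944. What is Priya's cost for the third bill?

$595.50

Claim 1 — $1138: $350 to deductible, leaving $788; 15% of $788 = $118.20. Owner owes $468.20 (running OOP $468.20).
Claim 2 — $242: deductible already satisfied, so owner's share is 15% × $242 = $36.30. Owner pays $36.30; OOP now $504.50.
Claim 3 — $6944: deductible already satisfied, so owner's share is 15% × $6944 = $1041.60. Adding that to $504.50 gives $1546.10, past the $1100 cap; owner pays only $1100 − $504.50 = $595.50.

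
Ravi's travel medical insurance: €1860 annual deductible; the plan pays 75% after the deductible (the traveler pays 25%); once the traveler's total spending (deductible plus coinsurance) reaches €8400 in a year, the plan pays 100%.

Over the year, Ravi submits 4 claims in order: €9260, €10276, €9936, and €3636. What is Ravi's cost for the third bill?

€2121

Claim 1 — €9260: €1860 to deductible, leaving €7400; 25% of €7400 = €1850. Traveler pays €3710; OOP now €3710.
Claim 2 — €10276: deductible already satisfied, so traveler's share is 25% × €10276 = €2569. Traveler owes €2569 (running OOP €6279).
Claim 3 — €9936: 25% coinsurance on €9936 = €2484. That would push OOP to €8763, over the €8400 cap, so traveler pays €8400 − €6279 = €2121.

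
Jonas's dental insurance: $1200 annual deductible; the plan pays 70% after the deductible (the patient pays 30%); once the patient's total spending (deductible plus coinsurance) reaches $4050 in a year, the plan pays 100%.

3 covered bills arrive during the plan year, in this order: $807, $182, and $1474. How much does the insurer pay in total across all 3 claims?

$884.10

Bill 1, $807: fully absorbed by the deductible. Cost to patient: $807. OOP to date $807. Plan pays $807 − $807 = $0.
Bill 2, $182: entire amount goes to the deductible. Patient pays $182; OOP now $989. Plan pays $182 − $182 = $0.
Bill 3, $1474: deductible takes $211, $1263 remains; patient's 30% is $378.90. Cost to patient: $589.90. OOP to date $1578.90. Insurer: $1474 − $589.90 = $884.10.
Insurer total: $0 + $0 + $884.10 = $884.10.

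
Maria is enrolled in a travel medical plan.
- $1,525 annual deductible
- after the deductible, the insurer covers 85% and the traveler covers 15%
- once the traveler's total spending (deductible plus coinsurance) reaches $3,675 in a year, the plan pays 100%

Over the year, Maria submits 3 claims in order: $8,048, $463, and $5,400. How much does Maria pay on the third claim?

$810

#1 ($8,048): $1,525 finishes the deductible; $6,523 goes to coinsurance; traveler's 15% is $978.45. Cost to traveler: $2,503.45. OOP to date $2,503.45.
#2 ($463): deductible met; 15% of $463 = $69.45. Traveler pays $69.45; OOP now $2,572.90.
#3 ($5,400): deductible met; 15% of $5,400 = $810. Traveler pays $810; OOP now $3,382.90.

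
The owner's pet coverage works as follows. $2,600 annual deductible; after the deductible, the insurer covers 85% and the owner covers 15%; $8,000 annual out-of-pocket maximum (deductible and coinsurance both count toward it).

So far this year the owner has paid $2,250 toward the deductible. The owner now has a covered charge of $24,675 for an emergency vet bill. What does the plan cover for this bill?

Remaining deductible: $2,600 − $2,250 = $350.
After the $350 deductible portion, $24,675 − $350 = $24,325 is subject to coinsurance.
Coinsurance: $24,325 × 15% = $3,648.75.
Owner responsibility before any cap: $350 + $3,648.75 = $3,998.75.
Year-to-date out-of-pocket becomes $2,250 + $3,998.75 = $6,248.75, still under the $8,000 maximum, so no cap applies.
Insurer pays the balance: $24,675 − $3,998.75 = $20,676.25.

$20,676.25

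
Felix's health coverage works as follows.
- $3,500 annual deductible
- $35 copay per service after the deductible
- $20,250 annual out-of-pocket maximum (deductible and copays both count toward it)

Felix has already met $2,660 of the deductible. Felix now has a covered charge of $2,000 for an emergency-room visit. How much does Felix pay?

$875

Remaining deductible: $3,500 − $2,660 = $840.
After the $840 deductible portion, $2,000 − $840 = $1,160 is subject to the copay.
Copay on this service: $35.
So the patient owes $840 + $35 = $875 before any cap.
Cumulative spending $2,660 + $875 = $3,535 stays under the $20,250 maximum.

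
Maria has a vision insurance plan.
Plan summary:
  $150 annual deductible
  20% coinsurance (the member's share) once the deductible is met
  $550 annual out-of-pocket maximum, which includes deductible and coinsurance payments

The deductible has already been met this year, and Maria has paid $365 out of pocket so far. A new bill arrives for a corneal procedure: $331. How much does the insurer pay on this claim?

With the deductible met, the entire $331 is subject to coinsurance.
Member's 20% share of $331 is $66.20.
Total out-of-pocket so far would be $365 + $66.20 = $431.20, below the $550 cap — no reduction.
Insurer pays the balance: $331 − $66.20 = $264.80.

$264.80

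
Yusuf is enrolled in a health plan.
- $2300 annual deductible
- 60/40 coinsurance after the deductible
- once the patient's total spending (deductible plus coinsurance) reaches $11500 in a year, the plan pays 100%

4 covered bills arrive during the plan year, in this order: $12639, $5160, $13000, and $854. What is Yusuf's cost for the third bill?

$3000.40

Claim 1 ($12639): $2300 finishes the deductible; $10339 goes to coinsurance; patient's 40% is $4135.60. Patient owes $6435.60 (running OOP $6435.60).
Claim 2 ($5160): 40% coinsurance on $5160 = $2064. Cost to patient: $2064. OOP to date $8499.60.
Claim 3 ($13000): deductible met; 40% of $13000 = $5200. That would push OOP to $13699.60, over the $11500 cap, so patient pays $11500 − $8499.60 = $3000.40.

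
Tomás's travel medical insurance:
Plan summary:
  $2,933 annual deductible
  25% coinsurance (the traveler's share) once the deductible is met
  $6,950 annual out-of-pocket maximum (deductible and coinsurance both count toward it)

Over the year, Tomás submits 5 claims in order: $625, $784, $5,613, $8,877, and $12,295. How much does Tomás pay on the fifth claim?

Bill 1, $625: entire amount goes to the deductible. Cost to traveler: $625. OOP to date $625.
Bill 2, $784: fully absorbed by the deductible. Traveler pays $784; OOP now $1,409.
Bill 3, $5,613: deductible takes $1,524, $4,089 remains; traveler's 25% is $1,022.25. Traveler pays $2,546.25; OOP now $3,955.25.
Bill 4, $8,877: deductible met; 25% of $8,877 = $2,219.25. Traveler owes $2,219.25 (running OOP $6,174.50).
Bill 5, $12,295: 25% coinsurance on $12,295 = $3,073.75. OOP would hit $9,248.25 > $6,950, so the cap limits the traveler to $6,950 − $6,174.50 = $775.50.

$775.50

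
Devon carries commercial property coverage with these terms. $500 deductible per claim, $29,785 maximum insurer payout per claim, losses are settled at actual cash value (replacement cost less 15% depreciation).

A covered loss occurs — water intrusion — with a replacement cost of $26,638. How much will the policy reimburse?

$22,142.30

Actual cash value after 15% depreciation: $26,638 × 85% = $22,642.30.
Less the $500 deductible: $22,642.30 − $500 = $22,142.30.
$22,142.30 is within the $29,785 limit, so the insurer pays $22,142.30.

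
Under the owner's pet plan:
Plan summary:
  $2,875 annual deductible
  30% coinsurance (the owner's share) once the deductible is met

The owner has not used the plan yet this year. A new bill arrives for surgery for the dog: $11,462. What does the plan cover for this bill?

$6,010.90

Deductible not yet touched, so the first $2,875 of the bill goes to the deductible.
After the $2,875 deductible portion, $11,462 − $2,875 = $8,587 is subject to coinsurance.
Coinsurance: $8,587 × 30% = $2,576.10.
That puts the owner's cost at $2,875 + $2,576.10 = $5,451.10.
The plan picks up $11,462 − $5,451.10 = $6,010.90.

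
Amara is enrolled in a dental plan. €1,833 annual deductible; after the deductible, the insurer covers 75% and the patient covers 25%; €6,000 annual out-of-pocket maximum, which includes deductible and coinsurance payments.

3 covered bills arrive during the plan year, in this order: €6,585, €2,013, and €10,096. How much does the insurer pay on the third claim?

€7,620.25

#1 (€6,585): €1,833 to deductible, leaving €4,752; coinsurance €4,752 × 25% = €1,188. Patient pays €3,021; OOP now €3,021. Plan pays €6,585 − €3,021 = €3,564.
#2 (€2,013): deductible met; 25% of €2,013 = €503.25. Cost to patient: €503.25. OOP to date €3,524.25. Plan pays €2,013 − €503.25 = €1,509.75.
#3 (€10,096): deductible met; 25% of €10,096 = €2,524. OOP would hit €6,048.25 > €6,000, so the cap limits the patient to €6,000 − €3,524.25 = €2,475.75. Insurer: €10,096 − €2,475.75 = €7,620.25.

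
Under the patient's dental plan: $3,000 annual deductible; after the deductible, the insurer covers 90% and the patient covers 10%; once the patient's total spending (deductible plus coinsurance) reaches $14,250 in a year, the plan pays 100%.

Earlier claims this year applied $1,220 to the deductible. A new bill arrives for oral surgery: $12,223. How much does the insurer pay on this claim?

$9,398.70

$1,220 of the $3,000 deductible is already met, leaving $1,780.
After the $1,780 deductible portion, $12,223 − $1,780 = $10,443 is subject to coinsurance.
10% of $10,443 = $1,044.30 falls to the patient.
So the patient owes $1,780 + $1,044.30 = $2,824.30 before any cap.
Cumulative spending $1,220 + $2,824.30 = $4,044.30 stays under the $14,250 maximum.
The insurer covers the remainder: $12,223 − $2,824.30 = $9,398.70.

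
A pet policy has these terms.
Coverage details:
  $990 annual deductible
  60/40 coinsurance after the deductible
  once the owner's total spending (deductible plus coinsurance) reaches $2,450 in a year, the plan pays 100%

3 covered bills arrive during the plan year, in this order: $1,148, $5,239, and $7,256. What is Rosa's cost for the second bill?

#1 ($1,148): $990 to deductible, leaving $158; 40% of $158 = $63.20. Cost to owner: $1,053.20. OOP to date $1,053.20.
#2 ($5,239): deductible already satisfied, so owner's share is 40% × $5,239 = $2,095.60. Adding that to $1,053.20 gives $3,148.80, past the $2,450 cap; owner pays only $2,450 − $1,053.20 = $1,396.80.

$1,396.80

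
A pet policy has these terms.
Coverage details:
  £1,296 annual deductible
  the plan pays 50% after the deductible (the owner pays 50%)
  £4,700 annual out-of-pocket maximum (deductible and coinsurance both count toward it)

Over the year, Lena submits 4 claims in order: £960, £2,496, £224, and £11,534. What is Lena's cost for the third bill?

#1 (£960): all of it applies to the deductible. Cost to owner: £960. OOP to date £960.
#2 (£2,496): £336 finishes the deductible; £2,160 goes to coinsurance; coinsurance £2,160 × 50% = £1,080. Cost to owner: £1,416. OOP to date £2,376.
#3 (£224): 50% coinsurance on £224 = £112. Cost to owner: £112. OOP to date £2,488.

£112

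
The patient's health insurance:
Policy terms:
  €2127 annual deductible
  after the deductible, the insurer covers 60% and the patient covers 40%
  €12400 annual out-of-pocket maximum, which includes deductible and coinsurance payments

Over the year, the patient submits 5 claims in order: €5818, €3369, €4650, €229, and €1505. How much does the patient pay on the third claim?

€1860

#1 (€5818): deductible takes €2127, €3691 remains; patient's 40% is €1476.40. Patient pays €3603.40; OOP now €3603.40.
#2 (€3369): deductible already satisfied, so patient's share is 40% × €3369 = €1347.60. Cost to patient: €1347.60. OOP to date €4951.
#3 (€4650): deductible already satisfied, so patient's share is 40% × €4650 = €1860. Cost to patient: €1860. OOP to date €6811.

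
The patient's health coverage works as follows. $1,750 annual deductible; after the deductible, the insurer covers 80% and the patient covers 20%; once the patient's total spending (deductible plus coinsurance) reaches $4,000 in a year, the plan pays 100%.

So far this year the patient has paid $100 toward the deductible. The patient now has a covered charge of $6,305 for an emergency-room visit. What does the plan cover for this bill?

$3,724

$100 of the $1,750 deductible is already met, leaving $1,650.
The remaining $4,655 (= $6,305 − $1,650) moves to coinsurance.
Coinsurance: $4,655 × 20% = $931.
That puts the patient's cost at $1,650 + $931 = $2,581 before any cap.
Total out-of-pocket so far would be $100 + $2,581 = $2,681, below the $4,000 cap — no reduction.
The insurer covers the remainder: $6,305 − $2,581 = $3,724.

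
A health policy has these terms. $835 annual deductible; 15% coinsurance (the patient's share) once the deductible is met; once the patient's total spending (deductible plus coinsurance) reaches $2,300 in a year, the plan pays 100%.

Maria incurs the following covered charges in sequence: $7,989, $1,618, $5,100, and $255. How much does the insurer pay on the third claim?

Claim 1 ($7,989): $835 to deductible, leaving $7,154; patient's 15% is $1,073.10. Patient owes $1,908.10 (running OOP $1,908.10). Plan pays $7,989 − $1,908.10 = $6,080.90.
Claim 2 ($1,618): deductible already satisfied, so patient's share is 15% × $1,618 = $242.70. Patient pays $242.70; OOP now $2,150.80. Insurer: $1,618 − $242.70 = $1,375.30.
Claim 3 ($5,100): deductible met; 15% of $5,100 = $765. OOP would hit $2,915.80 > $2,300, so the cap limits the patient to $2,300 − $2,150.80 = $149.20. Insurer: $5,100 − $149.20 = $4,950.80.

$4,950.80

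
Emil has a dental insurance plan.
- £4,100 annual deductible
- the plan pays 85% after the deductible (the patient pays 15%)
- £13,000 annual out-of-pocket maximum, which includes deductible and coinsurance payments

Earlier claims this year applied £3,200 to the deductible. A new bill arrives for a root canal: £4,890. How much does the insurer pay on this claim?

£3,391.50

Deductible still to meet: £4,100 − £3,200 = £900.
The remaining £3,990 (= £4,890 − £900) moves to coinsurance.
15% of £3,990 = £598.50 falls to the patient.
That puts the patient's cost at £900 + £598.50 = £1,498.50 before any cap.
Cumulative spending £3,200 + £1,498.50 = £4,698.50 stays under the £13,000 maximum.
Insurer pays the balance: £4,890 − £1,498.50 = £3,391.50.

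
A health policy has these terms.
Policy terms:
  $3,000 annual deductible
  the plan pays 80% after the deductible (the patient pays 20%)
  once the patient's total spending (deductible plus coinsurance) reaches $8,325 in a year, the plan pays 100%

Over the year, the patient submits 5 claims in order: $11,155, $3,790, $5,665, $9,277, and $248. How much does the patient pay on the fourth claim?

$1,803

Claim 1 — $11,155: deductible takes $3,000, $8,155 remains; patient's 20% is $1,631. Patient pays $4,631; OOP now $4,631.
Claim 2 — $3,790: deductible already satisfied, so patient's share is 20% × $3,790 = $758. Cost to patient: $758. OOP to date $5,389.
Claim 3 — $5,665: deductible met; 20% of $5,665 = $1,133. Patient pays $1,133; OOP now $6,522.
Claim 4 — $9,277: deductible met; 20% of $9,277 = $1,855.40. Adding that to $6,522 gives $8,377.40, past the $8,325 cap; patient pays only $8,325 − $6,522 = $1,803.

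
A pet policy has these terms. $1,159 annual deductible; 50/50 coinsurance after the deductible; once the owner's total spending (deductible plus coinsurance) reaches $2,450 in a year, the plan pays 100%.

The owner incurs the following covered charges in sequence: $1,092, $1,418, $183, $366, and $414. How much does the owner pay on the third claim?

Claim 1 ($1,092): fully absorbed by the deductible. Owner owes $1,092 (running OOP $1,092).
Claim 2 ($1,418): deductible takes $67, $1,351 remains; owner's 50% is $675.50. Cost to owner: $742.50. OOP to date $1,834.50.
Claim 3 ($183): 50% coinsurance on $183 = $91.50. Cost to owner: $91.50. OOP to date $1,926.

$91.50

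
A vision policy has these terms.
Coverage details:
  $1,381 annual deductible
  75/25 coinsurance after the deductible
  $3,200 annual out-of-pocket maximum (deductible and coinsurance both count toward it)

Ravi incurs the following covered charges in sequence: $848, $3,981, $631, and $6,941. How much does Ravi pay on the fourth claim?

$799.25

Bill 1, $848: entire amount goes to the deductible. Member owes $848 (running OOP $848).
Bill 2, $3,981: deductible takes $533, $3,448 remains; 25% of $3,448 = $862. Member owes $1,395 (running OOP $2,243).
Bill 3, $631: deductible met; 25% of $631 = $157.75. Cost to member: $157.75. OOP to date $2,400.75.
Bill 4, $6,941: deductible met; 25% of $6,941 = $1,735.25. That would push OOP to $4,136, over the $3,200 cap, so member pays $3,200 − $2,400.75 = $799.25.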